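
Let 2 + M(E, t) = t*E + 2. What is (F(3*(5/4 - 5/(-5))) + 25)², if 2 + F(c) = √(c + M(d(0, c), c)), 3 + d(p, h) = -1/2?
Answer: 4097/8 + 69*I*√30/2 ≈ 512.13 + 188.96*I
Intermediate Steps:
d(p, h) = -7/2 (d(p, h) = -3 - 1/2 = -3 - 1*½ = -3 - ½ = -7/2)
M(E, t) = E*t (M(E, t) = -2 + (t*E + 2) = -2 + (E*t + 2) = -2 + (2 + E*t) = E*t)
F(c) = -2 + √10*√(-c)/2 (F(c) = -2 + √(c - 7*c/2) = -2 + √(-5*c/2) = -2 + √10*√(-c)/2)
(F(3*(5/4 - 5/(-5))) + 25)² = ((-2 + √10*√(-3*(5/4 - 5/(-5)))/2) + 25)² = ((-2 + √10*√(-3*(5*(¼) - 5*(-⅕)))/2) + 25)² = ((-2 + √10*√(-3*(5/4 + 1))/2) + 25)² = ((-2 + √10*√(-3*9/4)/2) + 25)² = ((-2 + √10*√(-1*27/4)/2) + 25)² = ((-2 + √10*√(-27/4)/2) + 25)² = ((-2 + √10*(3*I*√3/2)/2) + 25)² = ((-2 + 3*I*√30/4) + 25)² = (23 + 3*I*√30/4)²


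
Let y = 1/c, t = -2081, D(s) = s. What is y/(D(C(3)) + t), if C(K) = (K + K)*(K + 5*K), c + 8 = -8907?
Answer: 1/17589295 ≈ 5.6853e-8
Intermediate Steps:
c = -8915 (c = -8 - 8907 = -8915)
C(K) = 12*K² (C(K) = (2*K)*(6*K) = 12*K²)
y = -1/8915 (y = 1/(-8915) = -1/8915 ≈ -0.00011217)
y/(D(C(3)) + t) = -1/(8915*(12*3² - 2081)) = -1/(8915*(12*9 - 2081)) = -1/(8915*(108 - 2081)) = -1/8915/(-1973) = -1/8915*(-1/1973) = 1/17589295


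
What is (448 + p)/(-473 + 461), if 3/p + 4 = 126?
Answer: -54659/1464 ≈ -37.335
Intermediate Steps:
p = 3/122 (p = 3/(-4 + 126) = 3/122 ≈ 0.024590)
(448 + p)/(-473 + 461) = (448 + 3/122)/(-473 + 461) = (54659/122)/(-12) = (54659/122)*(-1/12) = -54659/1464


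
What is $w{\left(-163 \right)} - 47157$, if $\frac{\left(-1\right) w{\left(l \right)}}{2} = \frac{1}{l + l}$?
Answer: $- \frac{7686590}{163} \approx -47157.0$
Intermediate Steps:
$w{\left(l \right)} = - \frac{1}{l}$ ($w{\left(l \right)} = - \frac{2}{l + l} = - \frac{2}{2 l} = - 2 \frac{1}{2 l} = - \frac{1}{l}$)
$w{\left(-163 \right)} - 47157 = - \frac{1}{-163} - 47157 = \left(-1\right) \left(- \frac{1}{163}\right) - 47157 = \frac{1}{163} - 47157 = - \frac{7686590}{163}$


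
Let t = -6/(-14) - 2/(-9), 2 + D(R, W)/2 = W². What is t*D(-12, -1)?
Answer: -82/63 ≈ -1.3016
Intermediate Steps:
D(R, W) = -4 + 2*W²
t = 41/63 (t = -6*(-1/14) - 2*(-⅑) = 3/7 + 2/9 = 41/63 ≈ 0.65079)
t*D(-12, -1) = 41*(-4 + 2*(-1)²)/63 = 41*(-4 + 2*1)/63 = 41*(-4 + 2)/63 = (41/63)*(-2) = -82/63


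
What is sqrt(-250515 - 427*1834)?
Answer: I*sqrt(1033633) ≈ 1016.7*I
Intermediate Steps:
sqrt(-250515 - 427*1834) = sqrt(-250515 - 783118) = sqrt(-1033633) = I*sqrt(1033633)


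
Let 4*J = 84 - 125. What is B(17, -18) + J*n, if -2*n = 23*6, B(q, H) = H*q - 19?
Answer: 1529/4 ≈ 382.25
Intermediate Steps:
B(q, H) = -19 + H*q
J = -41/4 (J = (84 - 125)/4 = (1/4)*(-41) = -41/4 ≈ -10.250)
n = -69 (n = -23*6/2 = -1/2*138 = -69)
B(17, -18) + J*n = (-19 - 18*17) - 41/4*(-69) = (-19 - 306) + 2829/4 = -325 + 2829/4 = 1529/4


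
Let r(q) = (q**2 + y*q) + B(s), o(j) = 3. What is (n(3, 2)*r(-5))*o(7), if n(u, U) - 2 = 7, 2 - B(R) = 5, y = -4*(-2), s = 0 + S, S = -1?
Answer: -486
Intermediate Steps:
s = -1 (s = 0 - 1 = -1)
y = 8
B(R) = -3 (B(R) = 2 - 1*5 = 2 - 5 = -3)
n(u, U) = 9 (n(u, U) = 2 + 7 = 9)
r(q) = -3 + q**2 + 8*q (r(q) = (q**2 + 8*q) - 3 = -3 + q**2 + 8*q)
(n(3, 2)*r(-5))*o(7) = (9*(-3 + (-5)**2 + 8*(-5)))*3 = (9*(-3 + 25 - 40))*3 = (9*(-18))*3 = -162*3 = -486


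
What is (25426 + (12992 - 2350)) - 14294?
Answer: 21774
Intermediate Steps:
(25426 + (12992 - 2350)) - 14294 = (25426 + 10642) - 14294 = 36068 - 14294 = 21774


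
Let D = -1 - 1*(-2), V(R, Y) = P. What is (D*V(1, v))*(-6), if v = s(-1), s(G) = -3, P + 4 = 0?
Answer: 24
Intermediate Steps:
P = -4 (P = -4 + 0 = -4)
v = -3
V(R, Y) = -4
D = 1 (D = -1 + 2 = 1)
(D*V(1, v))*(-6) = (1*(-4))*(-6) = -4*(-6) = 24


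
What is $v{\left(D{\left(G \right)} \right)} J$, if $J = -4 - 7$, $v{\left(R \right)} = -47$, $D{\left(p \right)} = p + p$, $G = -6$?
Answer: $517$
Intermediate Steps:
$D{\left(p \right)} = 2 p$
$J = -11$ ($J = -4 - 7 = -11$)
$v{\left(D{\left(G \right)} \right)} J = \left(-47\right) \left(-11\right) = 517$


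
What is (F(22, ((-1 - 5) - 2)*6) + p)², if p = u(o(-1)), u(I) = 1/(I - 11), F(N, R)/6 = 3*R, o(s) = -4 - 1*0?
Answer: 167987521/225 ≈ 7.4661e+5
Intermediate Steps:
o(s) = -4 (o(s) = -4 + 0 = -4)
F(N, R) = 18*R (F(N, R) = 6*(3*R) = 18*R)
u(I) = 1/(-11 + I)
p = -1/15 (p = 1/(-11 - 4) = 1/(-15) = -1/15 ≈ -0.066667)
(F(22, ((-1 - 5) - 2)*6) + p)² = (18*(((-1 - 5) - 2)*6) - 1/15)² = (18*((-6 - 2)*6) - 1/15)² = (18*(-8*6) - 1/15)² = (18*(-48) - 1/15)² = (-864 - 1/15)² = (-12961/15)² = 167987521/225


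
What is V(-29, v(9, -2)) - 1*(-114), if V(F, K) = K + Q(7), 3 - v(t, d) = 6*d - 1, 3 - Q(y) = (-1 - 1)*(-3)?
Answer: 127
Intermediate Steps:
Q(y) = -3 (Q(y) = 3 - (-1 - 1)*(-3) = 3 - (-2)*(-3) = 3 - 1*6 = 3 - 6 = -3)
v(t, d) = 4 - 6*d (v(t, d) = 3 - (6*d - 1) = 3 - (-1 + 6*d) = 3 + (1 - 6*d) = 4 - 6*d)
V(F, K) = -3 + K (V(F, K) = K - 3 = -3 + K)
V(-29, v(9, -2)) - 1*(-114) = (-3 + (4 - 6*(-2))) - 1*(-114) = (-3 + (4 + 12)) + 114 = (-3 + 16) + 114 = 13 + 114 = 127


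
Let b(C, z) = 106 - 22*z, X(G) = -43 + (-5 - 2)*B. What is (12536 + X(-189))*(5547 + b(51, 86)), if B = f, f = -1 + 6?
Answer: 46854538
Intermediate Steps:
f = 5
B = 5
X(G) = -78 (X(G) = -43 + (-5 - 2)*5 = -43 - 7*5 = -43 - 35 = -78)
b(C, z) = 106 - 22*z
(12536 + X(-189))*(5547 + b(51, 86)) = (12536 - 78)*(5547 + (106 - 22*86)) = 12458*(5547 + (106 - 1892)) = 12458*(5547 - 1786) = 12458*3761 = 46854538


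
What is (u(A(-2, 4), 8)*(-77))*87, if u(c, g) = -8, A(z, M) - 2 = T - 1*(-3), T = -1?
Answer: 53592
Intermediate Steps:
A(z, M) = 4 (A(z, M) = 2 + (-1 - 1*(-3)) = 2 + (-1 + 3) = 2 + 2 = 4)
(u(A(-2, 4), 8)*(-77))*87 = -8*(-77)*87 = 616*87 = 53592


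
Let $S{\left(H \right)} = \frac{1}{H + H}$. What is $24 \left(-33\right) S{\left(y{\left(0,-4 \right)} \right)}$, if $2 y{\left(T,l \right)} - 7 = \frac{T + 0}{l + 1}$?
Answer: $- \frac{792}{7} \approx -113.14$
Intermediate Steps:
$y{\left(T,l \right)} = \frac{7}{2} + \frac{T}{2 \left(1 + l\right)}$ ($y{\left(T,l \right)} = \frac{7}{2} + \frac{\left(T + 0\right) \frac{1}{l + 1}}{2} = \frac{7}{2} + \frac{T \frac{1}{1 + l}}{2} = \frac{7}{2} + \frac{T}{2 \left(1 + l\right)}$)
$S{\left(H \right)} = \frac{1}{2 H}$
$24 \left(-33\right) S{\left(y{\left(0,-4 \right)} \right)} = 24 \left(-33\right) \frac{1}{2 \frac{7 + 0 + 7 \left(-4\right)}{2 \left(1 - 4\right)}} = - 792 \frac{1}{2 \frac{7 + 0 - 28}{2 \left(-3\right)}} = - 792 \frac{1}{2 \cdot \frac{1}{2} \left(- \frac{1}{3}\right) \left(-21\right)} = - 792 \frac{1}{2 \cdot \frac{7}{2}} = - 792 \cdot \frac{1}{2} \cdot \frac{2}{7} = \left(-792\right) \frac{1}{7} = - \frac{792}{7}$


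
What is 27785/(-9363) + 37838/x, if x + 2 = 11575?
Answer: 32721389/108357999 ≈ 0.30197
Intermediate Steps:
x = 11573 (x = -2 + 11575 = 11573)
27785/(-9363) + 37838/x = 27785/(-9363) + 37838/11573 = 27785*(-1/9363) + 37838*(1/11573) = -27785/9363 + 37838/11573 = 32721389/108357999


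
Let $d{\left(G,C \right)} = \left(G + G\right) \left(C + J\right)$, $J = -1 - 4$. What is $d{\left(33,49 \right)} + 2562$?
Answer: $5466$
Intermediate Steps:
$J = -5$ ($J = -1 - 4 = -5$)
$d{\left(G,C \right)} = 2 G \left(-5 + C\right)$ ($d{\left(G,C \right)} = \left(G + G\right) \left(C - 5\right) = 2 G \left(-5 + C\right)$)
$d{\left(33,49 \right)} + 2562 = 2 \cdot 33 \left(-5 + 49\right) + 2562 = 2 \cdot 33 \cdot 44 + 2562 = 2904 + 2562 = 5466$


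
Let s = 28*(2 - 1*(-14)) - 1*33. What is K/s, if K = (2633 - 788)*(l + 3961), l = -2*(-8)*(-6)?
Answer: 1426185/83 ≈ 17183.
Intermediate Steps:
l = -96 (l = 16*(-6) = -96)
K = 7130925 (K = (2633 - 788)*(-96 + 3961) = 1845*3865 = 7130925)
s = 415 (s = 28*(2 + 14) - 33 = 28*16 - 33 = 448 - 33 = 415)
K/s = 7130925/415 = 7130925*(1/415) = 1426185/83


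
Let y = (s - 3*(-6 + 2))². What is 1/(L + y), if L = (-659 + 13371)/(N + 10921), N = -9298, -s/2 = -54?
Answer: 1623/23383912 ≈ 6.9407e-5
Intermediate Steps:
s = 108 (s = -2*(-54) = 108)
y = 14400 (y = (108 - 3*(-6 + 2))² = (108 - 3*(-4))² = (108 + 12)² = 120² = 14400)
L = 12712/1623 (L = (-659 + 13371)/(-9298 + 10921) = 12712/1623 ≈ 7.8324)
1/(L + y) = 1/(12712/1623 + 14400) = 1/(23383912/1623) = 1623/23383912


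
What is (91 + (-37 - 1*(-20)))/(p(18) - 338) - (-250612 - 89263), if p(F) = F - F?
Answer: 57438838/169 ≈ 3.3988e+5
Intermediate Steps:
p(F) = 0
(91 + (-37 - 1*(-20)))/(p(18) - 338) - (-250612 - 89263) = (91 + (-37 - 1*(-20)))/(0 - 338) - (-250612 - 89263) = (91 + (-37 + 20))/(-338) - 1*(-339875) = -(91 - 17)/338 + 339875 = -1/338*74 + 339875 = -37/169 + 339875 = 57438838/169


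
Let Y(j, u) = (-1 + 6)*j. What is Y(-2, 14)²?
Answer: 100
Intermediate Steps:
Y(j, u) = 5*j
Y(-2, 14)² = (5*(-2))² = (-10)² = 100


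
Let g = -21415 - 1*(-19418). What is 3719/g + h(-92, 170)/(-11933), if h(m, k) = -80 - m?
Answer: -44402791/23830201 ≈ -1.8633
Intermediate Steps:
g = -1997 (g = -21415 + 19418 = -1997)
3719/g + h(-92, 170)/(-11933) = 3719/(-1997) + (-80 - 1*(-92))/(-11933) = 3719*(-1/1997) + (-80 + 92)*(-1/11933) = -3719/1997 + 12*(-1/11933) = -3719/1997 - 12/11933 = -44402791/23830201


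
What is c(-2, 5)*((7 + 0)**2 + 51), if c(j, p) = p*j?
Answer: -1000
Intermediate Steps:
c(j, p) = j*p
c(-2, 5)*((7 + 0)**2 + 51) = (-2*5)*((7 + 0)**2 + 51) = -10*(7**2 + 51) = -10*(49 + 51) = -10*100 = -1000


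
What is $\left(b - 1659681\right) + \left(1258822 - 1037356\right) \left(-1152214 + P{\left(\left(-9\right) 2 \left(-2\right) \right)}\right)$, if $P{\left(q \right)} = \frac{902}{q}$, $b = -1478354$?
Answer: $- \frac{765521444416}{3} \approx -2.5517 \cdot 10^{11}$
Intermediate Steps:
$\left(b - 1659681\right) + \left(1258822 - 1037356\right) \left(-1152214 + P{\left(\left(-9\right) 2 \left(-2\right) \right)}\right) = \left(-1478354 - 1659681\right) + \left(1258822 - 1037356\right) \left(-1152214 + \frac{902}{\left(-9\right) 2 \left(-2\right)}\right) = -3138035 + 221466 \left(-1152214 + \frac{902}{\left(-18\right) \left(-2\right)}\right) = -3138035 + 221466 \left(-1152214 + \frac{902}{36}\right) = -3138035 + 221466 \left(-1152214 + 902 \cdot \frac{1}{36}\right) = -3138035 + 221466 \left(-1152214 + \frac{451}{18}\right) = -3138035 + 221466 \left(- \frac{20739401}{18}\right) = -3138035 - \frac{765512030311}{3} = - \frac{765521444416}{3}$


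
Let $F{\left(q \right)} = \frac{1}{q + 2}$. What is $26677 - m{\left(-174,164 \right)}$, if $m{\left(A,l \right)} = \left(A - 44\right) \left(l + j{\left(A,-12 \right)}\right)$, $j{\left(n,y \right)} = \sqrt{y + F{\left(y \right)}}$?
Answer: $62429 + \frac{1199 i \sqrt{10}}{5} \approx 62429.0 + 758.31 i$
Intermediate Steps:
$F{\left(q \right)} = \frac{1}{2 + q}$
$j{\left(n,y \right)} = \sqrt{y + \frac{1}{2 + y}}$
$m{\left(A,l \right)} = \left(-44 + A\right) \left(l + \frac{11 i \sqrt{10}}{10}\right)$ ($m{\left(A,l \right)} = \left(A - 44\right) \left(l + \sqrt{\frac{1 - 12 \left(2 - 12\right)}{2 - 12}}\right) = \left(-44 + A\right) \left(l + \sqrt{\frac{1 - -120}{-10}}\right) = \left(-44 + A\right) \left(l + \sqrt{- \frac{1 + 120}{10}}\right) = \left(-44 + A\right) \left(l + \sqrt{\left(- \frac{1}{10}\right) 121}\right) = \left(-44 + A\right) \left(l + \sqrt{- \frac{121}{10}}\right) = \left(-44 + A\right) \left(l + \frac{11 i \sqrt{10}}{10}\right)$)
$26677 - m{\left(-174,164 \right)} = 26677 - \left(\left(-44\right) 164 - 28536 - \frac{242 i \sqrt{10}}{5} + \frac{11}{10} i \left(-174\right) \sqrt{10}\right) = 26677 - \left(-7216 - 28536 - \frac{242 i \sqrt{10}}{5} - \frac{957 i \sqrt{10}}{5}\right) = 26677 - \left(-35752 - \frac{1199 i \sqrt{10}}{5}\right) = 26677 + \left(35752 + \frac{1199 i \sqrt{10}}{5}\right) = 62429 + \frac{1199 i \sqrt{10}}{5}$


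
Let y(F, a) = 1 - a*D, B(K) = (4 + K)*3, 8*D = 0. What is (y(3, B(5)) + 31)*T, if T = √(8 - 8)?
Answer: 0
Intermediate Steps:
D = 0 (D = (⅛)*0 = 0)
B(K) = 12 + 3*K
T = 0 (T = √0 = 0)
y(F, a) = 1 (y(F, a) = 1 - a*0 = 1 - 1*0 = 1 + 0 = 1)
(y(3, B(5)) + 31)*T = (1 + 31)*0 = 32*0 = 0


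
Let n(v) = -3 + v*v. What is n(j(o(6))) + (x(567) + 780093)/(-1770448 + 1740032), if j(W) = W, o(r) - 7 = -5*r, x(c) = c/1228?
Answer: 18688591277/37350848 ≈ 500.35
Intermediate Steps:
x(c) = c/1228 (x(c) = c*(1/1228) = c/1228)
o(r) = 7 - 5*r
n(v) = -3 + v²
n(j(o(6))) + (x(567) + 780093)/(-1770448 + 1740032) = (-3 + (7 - 5*6)²) + ((1/1228)*567 + 780093)/(-1770448 + 1740032) = (-3 + (7 - 30)²) + (567/1228 + 780093)/(-30416) = (-3 + (-23)²) + (957954771/1228)*(-1/30416) = (-3 + 529) - 957954771/37350848 = 526 - 957954771/37350848 = 18688591277/37350848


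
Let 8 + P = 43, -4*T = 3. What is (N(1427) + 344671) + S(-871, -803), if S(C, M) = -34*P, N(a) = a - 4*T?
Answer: 344911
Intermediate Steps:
T = -¾ (T = -¼*3 = -¾ ≈ -0.75000)
P = 35 (P = -8 + 43 = 35)
N(a) = 3 + a (N(a) = a - 4*(-¾) = a + 3 = 3 + a)
S(C, M) = -1190 (S(C, M) = -34*35 = -1190)
(N(1427) + 344671) + S(-871, -803) = ((3 + 1427) + 344671) - 1190 = (1430 + 344671) - 1190 = 346101 - 1190 = 344911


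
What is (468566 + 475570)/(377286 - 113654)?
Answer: 118017/32954 ≈ 3.5813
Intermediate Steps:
(468566 + 475570)/(377286 - 113654) = 944136/263632 = 944136*(1/263632) = 118017/32954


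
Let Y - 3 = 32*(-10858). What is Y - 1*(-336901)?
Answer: -10552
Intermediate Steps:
Y = -347453 (Y = 3 + 32*(-10858) = 3 - 347456 = -347453)
Y - 1*(-336901) = -347453 - 1*(-336901) = -347453 + 336901 = -10552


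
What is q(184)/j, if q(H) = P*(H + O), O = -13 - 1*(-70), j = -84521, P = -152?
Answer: 36632/84521 ≈ 0.43341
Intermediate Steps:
O = 57 (O = -13 + 70 = 57)
q(H) = -8664 - 152*H (q(H) = -152*(H + 57) = -152*(57 + H) = -8664 - 152*H)
q(184)/j = (-8664 - 152*184)/(-84521) = (-8664 - 27968)*(-1/84521) = -36632*(-1/84521) = 36632/84521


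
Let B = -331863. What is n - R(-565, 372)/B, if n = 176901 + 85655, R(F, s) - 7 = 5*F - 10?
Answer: 12447517000/47409 ≈ 2.6256e+5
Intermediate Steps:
R(F, s) = -3 + 5*F (R(F, s) = 7 + (5*F - 10) = 7 + (-10 + 5*F) = -3 + 5*F)
n = 262556
n - R(-565, 372)/B = 262556 - (-3 + 5*(-565))/(-331863) = 262556 - (-3 - 2825)*(-1)/331863 = 262556 - (-2828)*(-1)/331863 = 262556 - 1*404/47409 = 262556 - 404/47409 = 12447517000/47409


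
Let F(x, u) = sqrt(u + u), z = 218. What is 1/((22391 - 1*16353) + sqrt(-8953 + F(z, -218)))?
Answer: 1/(6038 + sqrt(-8953 + 2*I*sqrt(109))) ≈ 0.00016557 - 2.595e-6*I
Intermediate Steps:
F(x, u) = sqrt(2)*sqrt(u) (F(x, u) = sqrt(2*u) = sqrt(2)*sqrt(u))
1/((22391 - 1*16353) + sqrt(-8953 + F(z, -218))) = 1/((22391 - 1*16353) + sqrt(-8953 + sqrt(2)*sqrt(-218))) = 1/((22391 - 16353) + sqrt(-8953 + sqrt(2)*(I*sqrt(218)))) = 1/(6038 + sqrt(-8953 + 2*I*sqrt(109)))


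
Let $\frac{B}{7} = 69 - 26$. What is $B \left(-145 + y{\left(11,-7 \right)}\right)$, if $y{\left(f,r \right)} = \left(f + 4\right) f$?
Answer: $6020$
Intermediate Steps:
$y{\left(f,r \right)} = f \left(4 + f\right)$ ($y{\left(f,r \right)} = \left(4 + f\right) f = f \left(4 + f\right)$)
$B = 301$ ($B = 7 \left(69 - 26\right) = 7 \cdot 43 = 301$)
$B \left(-145 + y{\left(11,-7 \right)}\right) = 301 \left(-145 + 11 \left(4 + 11\right)\right) = 301 \left(-145 + 11 \cdot 15\right) = 301 \left(-145 + 165\right) = 301 \cdot 20 = 6020$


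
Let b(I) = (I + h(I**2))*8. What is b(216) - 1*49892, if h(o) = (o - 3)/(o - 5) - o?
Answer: -19658917988/46651 ≈ -4.2140e+5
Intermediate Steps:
h(o) = -o + (-3 + o)/(-5 + o) (h(o) = (-3 + o)/(-5 + o) - o = -o + (-3 + o)/(-5 + o))
b(I) = 8*I + 8*(-3 - I**4 + 6*I**2)/(-5 + I**2) (b(I) = (I + (-3 - (I**2)**2 + 6*I**2)/(-5 + I**2))*8 = (I + (-3 - I**4 + 6*I**2)/(-5 + I**2))*8 = 8*I + 8*(-3 - I**4 + 6*I**2)/(-5 + I**2))
b(216) - 1*49892 = 8*(-3 - 1*216**4 + 6*216**2 + 216*(-5 + 216**2))/(-5 + 216**2) - 1*49892 = 8*(-3 - 1*2176782336 + 6*46656 + 216*(-5 + 46656))/(-5 + 46656) - 49892 = 8*(-3 - 2176782336 + 279936 + 216*46651)/46651 - 49892 = 8*(1/46651)*(-3 - 2176782336 + 279936 + 10076616) - 49892 = 8*(1/46651)*(-2166425787) - 49892 = -17331406296/46651 - 49892 = -19658917988/46651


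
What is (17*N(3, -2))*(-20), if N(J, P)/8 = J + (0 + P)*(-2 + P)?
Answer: -29920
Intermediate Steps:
N(J, P) = 8*J + 8*P*(-2 + P) (N(J, P) = 8*(J + (0 + P)*(-2 + P)) = 8*(J + P*(-2 + P)) = 8*J + 8*P*(-2 + P))
(17*N(3, -2))*(-20) = (17*(-16*(-2) + 8*3 + 8*(-2)**2))*(-20) = (17*(32 + 24 + 8*4))*(-20) = (17*(32 + 24 + 32))*(-20) = (17*88)*(-20) = 1496*(-20) = -29920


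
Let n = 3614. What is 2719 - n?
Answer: -895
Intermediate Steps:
2719 - n = 2719 - 1*3614 = 2719 - 3614 = -895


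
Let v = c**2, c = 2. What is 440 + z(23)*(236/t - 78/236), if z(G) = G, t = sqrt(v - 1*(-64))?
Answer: 51023/118 + 2714*sqrt(17)/17 ≈ 1090.6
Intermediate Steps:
v = 4 (v = 2**2 = 4)
t = 2*sqrt(17) (t = sqrt(4 - 1*(-64)) = sqrt(4 + 64) = sqrt(68) = 2*sqrt(17) ≈ 8.2462)
440 + z(23)*(236/t - 78/236) = 440 + 23*(236/((2*sqrt(17))) - 78/236) = 440 + 23*(236*(sqrt(17)/34) - 78*1/236) = 440 + 23*(118*sqrt(17)/17 - 39/118) = 440 + 23*(-39/118 + 118*sqrt(17)/17) = 440 + (-897/118 + 2714*sqrt(17)/17) = 51023/118 + 2714*sqrt(17)/17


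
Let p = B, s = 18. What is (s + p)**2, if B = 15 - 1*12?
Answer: 441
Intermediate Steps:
B = 3 (B = 15 - 12 = 3)
p = 3
(s + p)**2 = (18 + 3)**2 = 21**2 = 441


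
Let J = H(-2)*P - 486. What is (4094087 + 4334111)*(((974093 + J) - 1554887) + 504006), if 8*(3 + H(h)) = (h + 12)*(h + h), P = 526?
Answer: -686746429436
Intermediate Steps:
H(h) = -3 + h*(12 + h)/4 (H(h) = -3 + ((h + 12)*(h + h))/8 = -3 + ((12 + h)*(2*h))/8 = -3 + (2*h*(12 + h))/8 = -3 + h*(12 + h)/4)
J = -4694 (J = (-3 + 3*(-2) + (¼)*(-2)²)*526 - 486 = (-3 - 6 + (¼)*4)*526 - 486 = (-3 - 6 + 1)*526 - 486 = -8*526 - 486 = -4208 - 486 = -4694)
(4094087 + 4334111)*(((974093 + J) - 1554887) + 504006) = (4094087 + 4334111)*(((974093 - 4694) - 1554887) + 504006) = 8428198*((969399 - 1554887) + 504006) = 8428198*(-585488 + 504006) = 8428198*(-81482) = -686746429436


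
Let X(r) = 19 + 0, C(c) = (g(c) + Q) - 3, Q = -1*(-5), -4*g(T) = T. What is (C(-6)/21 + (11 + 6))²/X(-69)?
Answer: 10609/684 ≈ 15.510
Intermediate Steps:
g(T) = -T/4
Q = 5
C(c) = 2 - c/4 (C(c) = (-c/4 + 5) - 3 = (5 - c/4) - 3 = 2 - c/4)
X(r) = 19
(C(-6)/21 + (11 + 6))²/X(-69) = ((2 - ¼*(-6))/21 + (11 + 6))²/19 = ((2 + 3/2)*(1/21) + 17)²*(1/19) = ((7/2)*(1/21) + 17)²*(1/19) = (⅙ + 17)²*(1/19) = (103/6)²*(1/19) = (10609/36)*(1/19) = 10609/684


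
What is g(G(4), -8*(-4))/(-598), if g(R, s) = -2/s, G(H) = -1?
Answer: 1/9568 ≈ 0.00010451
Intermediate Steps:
g(G(4), -8*(-4))/(-598) = -2/((-8*(-4)))/(-598) = -2/32*(-1/598) = -2*1/32*(-1/598) = -1/16*(-1/598) = 1/9568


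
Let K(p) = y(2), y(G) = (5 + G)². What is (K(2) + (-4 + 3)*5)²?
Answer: 1936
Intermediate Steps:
K(p) = 49 (K(p) = (5 + 2)² = 7² = 49)
(K(2) + (-4 + 3)*5)² = (49 + (-4 + 3)*5)² = (49 - 1*5)² = (49 - 5)² = 44² = 1936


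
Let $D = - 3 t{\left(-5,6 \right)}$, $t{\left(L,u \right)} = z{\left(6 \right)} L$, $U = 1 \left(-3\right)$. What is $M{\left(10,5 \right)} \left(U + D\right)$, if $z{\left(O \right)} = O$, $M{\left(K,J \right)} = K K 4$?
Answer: $34800$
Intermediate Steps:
$M{\left(K,J \right)} = 4 K^{2}$ ($M{\left(K,J \right)} = K^{2} \cdot 4 = 4 K^{2}$)
$U = -3$
$t{\left(L,u \right)} = 6 L$
$D = 90$ ($D = - 3 \cdot 6 \left(-5\right) = \left(-3\right) \left(-30\right) = 90$)
$M{\left(10,5 \right)} \left(U + D\right) = 4 \cdot 10^{2} \left(-3 + 90\right) = 4 \cdot 100 \cdot 87 = 400 \cdot 87 = 34800$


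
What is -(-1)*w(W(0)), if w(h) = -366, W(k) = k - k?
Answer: -366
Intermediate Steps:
W(k) = 0
-(-1)*w(W(0)) = -(-1)*(-366) = -1*366 = -366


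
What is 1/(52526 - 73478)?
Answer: -1/20952 ≈ -4.7728e-5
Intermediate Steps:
1/(52526 - 73478) = 1/(-20952) = -1/20952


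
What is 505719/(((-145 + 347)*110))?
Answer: 505719/22220 ≈ 22.760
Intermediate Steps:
505719/(((-145 + 347)*110)) = 505719/((202*110)) = 505719/22220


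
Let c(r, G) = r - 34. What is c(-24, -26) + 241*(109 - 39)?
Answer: 16812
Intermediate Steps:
c(r, G) = -34 + r
c(-24, -26) + 241*(109 - 39) = (-34 - 24) + 241*(109 - 39) = -58 + 241*70 = -58 + 16870 = 16812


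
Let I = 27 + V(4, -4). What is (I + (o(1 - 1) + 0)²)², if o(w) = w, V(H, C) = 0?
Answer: 729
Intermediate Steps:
I = 27 (I = 27 + 0 = 27)
(I + (o(1 - 1) + 0)²)² = (27 + ((1 - 1) + 0)²)² = (27 + (0 + 0)²)² = (27 + 0²)² = (27 + 0)² = 27² = 729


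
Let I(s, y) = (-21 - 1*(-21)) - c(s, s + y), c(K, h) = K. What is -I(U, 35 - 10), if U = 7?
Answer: 7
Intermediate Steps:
I(s, y) = -s (I(s, y) = (-21 - 1*(-21)) - s = (-21 + 21) - s = 0 - s = -s)
-I(U, 35 - 10) = -(-1)*7 = -1*(-7) = 7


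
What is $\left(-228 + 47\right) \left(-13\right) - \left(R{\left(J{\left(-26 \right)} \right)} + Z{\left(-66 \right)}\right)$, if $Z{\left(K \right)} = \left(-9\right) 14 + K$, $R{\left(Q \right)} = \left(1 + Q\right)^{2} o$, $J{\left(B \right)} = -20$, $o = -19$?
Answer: $9404$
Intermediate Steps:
$R{\left(Q \right)} = - 19 \left(1 + Q\right)^{2}$ ($R{\left(Q \right)} = \left(1 + Q\right)^{2} \left(-19\right) = - 19 \left(1 + Q\right)^{2}$)
$Z{\left(K \right)} = -126 + K$
$\left(-228 + 47\right) \left(-13\right) - \left(R{\left(J{\left(-26 \right)} \right)} + Z{\left(-66 \right)}\right) = \left(-228 + 47\right) \left(-13\right) - \left(- 19 \left(1 - 20\right)^{2} - 192\right) = \left(-181\right) \left(-13\right) - \left(- 19 \left(-19\right)^{2} - 192\right) = 2353 - \left(\left(-19\right) 361 - 192\right) = 2353 - \left(-6859 - 192\right) = 2353 - -7051 = 2353 + 7051 = 9404$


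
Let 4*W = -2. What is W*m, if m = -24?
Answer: 12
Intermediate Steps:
W = -1/2 (W = (1/4)*(-2) = -1/2 ≈ -0.50000)
W*m = -1/2*(-24) = 12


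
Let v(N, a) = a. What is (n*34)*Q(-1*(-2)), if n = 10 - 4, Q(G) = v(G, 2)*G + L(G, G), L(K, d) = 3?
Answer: 1428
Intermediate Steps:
Q(G) = 3 + 2*G (Q(G) = 2*G + 3 = 3 + 2*G)
n = 6
(n*34)*Q(-1*(-2)) = (6*34)*(3 + 2*(-1*(-2))) = 204*(3 + 2*2) = 204*(3 + 4) = 204*7 = 1428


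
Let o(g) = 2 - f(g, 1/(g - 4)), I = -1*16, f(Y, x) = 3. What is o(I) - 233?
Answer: -234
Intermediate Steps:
I = -16
o(g) = -1 (o(g) = 2 - 1*3 = 2 - 3 = -1)
o(I) - 233 = -1 - 233 = -234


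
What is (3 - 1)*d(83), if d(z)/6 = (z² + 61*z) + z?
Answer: 144420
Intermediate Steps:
d(z) = 6*z² + 372*z (d(z) = 6*((z² + 61*z) + z) = 6*(z² + 62*z) = 6*z² + 372*z)
(3 - 1)*d(83) = (3 - 1)*(6*83*(62 + 83)) = 2*(6*83*145) = 2*72210 = 144420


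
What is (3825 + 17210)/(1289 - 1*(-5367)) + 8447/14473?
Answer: 360662787/96332288 ≈ 3.7439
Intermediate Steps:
(3825 + 17210)/(1289 - 1*(-5367)) + 8447/14473 = 21035/(1289 + 5367) + 8447*(1/14473) = 21035/6656 + 8447/14473 = 360662787/96332288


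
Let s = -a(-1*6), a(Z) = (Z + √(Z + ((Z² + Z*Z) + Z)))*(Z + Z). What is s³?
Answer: -2239488 + 580608*√15 ≈ 9197.1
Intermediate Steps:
a(Z) = 2*Z*(Z + √(2*Z + 2*Z²)) (a(Z) = (Z + √(Z + ((Z² + Z²) + Z)))*(2*Z) = (Z + √(Z + (2*Z² + Z)))*(2*Z) = (Z + √(Z + (Z + 2*Z²)))*(2*Z) = (Z + √(2*Z + 2*Z²))*(2*Z) = 2*Z*(Z + √(2*Z + 2*Z²)))
s = -72 + 24*√15 (s = -2*(-1*6)*(-1*6 + √2*√((-1*6)*(1 - 1*6))) = -2*(-6)*(-6 + √2*√(-6*(1 - 6))) = -2*(-6)*(-6 + √2*√(-6*(-5))) = -2*(-6)*(-6 + √2*√30) = -2*(-6)*(-6 + 2*√15) = -(72 - 24*√15) = -72 + 24*√15 ≈ 20.952)
s³ = (-72 + 24*√15)³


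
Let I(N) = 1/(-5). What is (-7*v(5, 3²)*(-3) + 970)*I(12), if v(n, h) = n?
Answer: -215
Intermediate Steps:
I(N) = -⅕
(-7*v(5, 3²)*(-3) + 970)*I(12) = (-7*5*(-3) + 970)*(-⅕) = (-35*(-3) + 970)*(-⅕) = (105 + 970)*(-⅕) = 1075*(-⅕) = -215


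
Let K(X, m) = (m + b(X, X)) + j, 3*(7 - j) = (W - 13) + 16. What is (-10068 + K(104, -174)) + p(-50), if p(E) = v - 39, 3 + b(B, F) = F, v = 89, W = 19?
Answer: -30274/3 ≈ -10091.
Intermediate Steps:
b(B, F) = -3 + F
j = -⅓ (j = 7 - ((19 - 13) + 16)/3 = 7 - (6 + 16)/3 = 7 - ⅓*22 = 7 - 22/3 = -⅓ ≈ -0.33333)
K(X, m) = -10/3 + X + m (K(X, m) = (m + (-3 + X)) - ⅓ = (-3 + X + m) - ⅓ = -10/3 + X + m)
p(E) = 50 (p(E) = 89 - 39 = 50)
(-10068 + K(104, -174)) + p(-50) = (-10068 + (-10/3 + 104 - 174)) + 50 = (-10068 - 220/3) + 50 = -30424/3 + 50 = -30274/3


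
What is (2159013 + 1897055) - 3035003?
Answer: 1021065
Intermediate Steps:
(2159013 + 1897055) - 3035003 = 4056068 - 3035003 = 1021065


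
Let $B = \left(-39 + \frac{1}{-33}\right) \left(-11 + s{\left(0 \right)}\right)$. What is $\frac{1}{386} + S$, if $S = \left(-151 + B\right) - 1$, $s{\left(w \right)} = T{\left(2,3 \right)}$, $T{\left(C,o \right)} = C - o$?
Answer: $\frac{1343291}{4246} \approx 316.37$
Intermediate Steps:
$s{\left(w \right)} = -1$ ($s{\left(w \right)} = 2 - 3 = -1$)
$B = \frac{5152}{11}$ ($B = \left(-39 + \frac{1}{-33}\right) \left(-11 - 1\right) = \left(-39 - \frac{1}{33}\right) \left(-12\right) = \left(- \frac{1288}{33}\right) \left(-12\right) = \frac{5152}{11} \approx 468.36$)
$S = \frac{3480}{11}$ ($S = \left(-151 + \frac{5152}{11}\right) - 1 = \frac{3491}{11} - 1 = \frac{3480}{11} \approx 316.36$)
$\frac{1}{386} + S = \frac{1}{386} + \frac{3480}{11} = \frac{1343291}{4246}$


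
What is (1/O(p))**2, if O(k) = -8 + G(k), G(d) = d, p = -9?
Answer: 1/289 ≈ 0.0034602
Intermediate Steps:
O(k) = -8 + k
(1/O(p))**2 = (1/(-8 - 9))**2 = (1/(-17))**2 = (-1/17)**2 = 1/289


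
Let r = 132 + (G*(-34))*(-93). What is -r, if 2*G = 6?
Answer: -9618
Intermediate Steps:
G = 3 (G = (½)*6 = 3)
r = 9618 (r = 132 + (3*(-34))*(-93) = 132 - 102*(-93) = 132 + 9486 = 9618)
-r = -1*9618 = -9618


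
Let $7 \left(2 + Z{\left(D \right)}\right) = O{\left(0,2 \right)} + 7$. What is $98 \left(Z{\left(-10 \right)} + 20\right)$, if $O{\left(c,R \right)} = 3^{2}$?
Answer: $1988$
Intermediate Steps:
$O{\left(c,R \right)} = 9$
$Z{\left(D \right)} = \frac{2}{7}$ ($Z{\left(D \right)} = -2 + \frac{9 + 7}{7} = -2 + \frac{1}{7} \cdot 16 = -2 + \frac{16}{7} = \frac{2}{7}$)
$98 \left(Z{\left(-10 \right)} + 20\right) = 98 \left(\frac{2}{7} + 20\right) = 98 \cdot \frac{142}{7} = 1988$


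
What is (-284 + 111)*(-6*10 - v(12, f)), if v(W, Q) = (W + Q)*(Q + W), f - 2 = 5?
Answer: 72833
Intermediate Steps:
f = 7 (f = 2 + 5 = 7)
v(W, Q) = (Q + W)**2 (v(W, Q) = (Q + W)*(Q + W) = (Q + W)**2)
(-284 + 111)*(-6*10 - v(12, f)) = (-284 + 111)*(-6*10 - (7 + 12)**2) = -173*(-60 - 1*19**2) = -173*(-60 - 1*361) = -173*(-60 - 361) = -173*(-421) = 72833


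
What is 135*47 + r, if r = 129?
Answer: 6474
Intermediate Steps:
135*47 + r = 135*47 + 129 = 6345 + 129 = 6474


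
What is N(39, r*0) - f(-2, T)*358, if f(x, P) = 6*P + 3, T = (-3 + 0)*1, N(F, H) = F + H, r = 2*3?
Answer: 5409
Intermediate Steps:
r = 6
T = -3 (T = -3*1 = -3)
f(x, P) = 3 + 6*P
N(39, r*0) - f(-2, T)*358 = (39 + 6*0) - (3 + 6*(-3))*358 = (39 + 0) - (3 - 18)*358 = 39 - (-15)*358 = 39 - 1*(-5370) = 39 + 5370 = 5409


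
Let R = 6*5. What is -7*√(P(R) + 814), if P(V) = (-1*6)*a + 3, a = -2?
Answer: -7*√829 ≈ -201.55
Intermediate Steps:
R = 30
P(V) = 15 (P(V) = -1*6*(-2) + 3 = -6*(-2) + 3 = 12 + 3 = 15)
-7*√(P(R) + 814) = -7*√(15 + 814) = -7*√829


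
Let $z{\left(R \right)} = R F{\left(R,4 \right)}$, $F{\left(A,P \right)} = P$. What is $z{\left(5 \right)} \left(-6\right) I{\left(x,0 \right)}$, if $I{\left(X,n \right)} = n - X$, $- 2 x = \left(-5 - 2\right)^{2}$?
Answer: $-2940$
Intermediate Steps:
$x = - \frac{49}{2}$ ($x = - \frac{\left(-5 - 2\right)^{2}}{2} = - \frac{\left(-7\right)^{2}}{2} = \left(- \frac{1}{2}\right) 49 = - \frac{49}{2} \approx -24.5$)
$z{\left(R \right)} = 4 R$ ($z{\left(R \right)} = R 4 = 4 R$)
$z{\left(5 \right)} \left(-6\right) I{\left(x,0 \right)} = 4 \cdot 5 \left(-6\right) \left(0 - - \frac{49}{2}\right) = 20 \left(-6\right) \left(0 + \frac{49}{2}\right) = \left(-120\right) \frac{49}{2} = -2940$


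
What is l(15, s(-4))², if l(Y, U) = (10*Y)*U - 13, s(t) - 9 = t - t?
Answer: 1787569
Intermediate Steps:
s(t) = 9 (s(t) = 9 + (t - t) = 9 + 0 = 9)
l(Y, U) = -13 + 10*U*Y (l(Y, U) = 10*U*Y - 13 = -13 + 10*U*Y)
l(15, s(-4))² = (-13 + 10*9*15)² = (-13 + 1350)² = 1337² = 1787569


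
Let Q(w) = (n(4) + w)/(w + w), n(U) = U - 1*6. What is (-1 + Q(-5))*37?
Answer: -111/10 ≈ -11.100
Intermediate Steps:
n(U) = -6 + U (n(U) = U - 6 = -6 + U)
Q(w) = (-2 + w)/(2*w) (Q(w) = ((-6 + 4) + w)/(w + w) = (-2 + w)/((2*w)) = (-2 + w)*(1/(2*w)) = (-2 + w)/(2*w))
(-1 + Q(-5))*37 = (-1 + (½)*(-2 - 5)/(-5))*37 = (-1 + (½)*(-⅕)*(-7))*37 = (-1 + 7/10)*37 = -3/10*37 = -111/10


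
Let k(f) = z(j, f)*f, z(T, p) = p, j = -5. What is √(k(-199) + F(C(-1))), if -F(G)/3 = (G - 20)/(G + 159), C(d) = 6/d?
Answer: √103003527/51 ≈ 199.00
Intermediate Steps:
F(G) = -3*(-20 + G)/(159 + G) (F(G) = -3*(G - 20)/(G + 159) = -3*(-20 + G)/(159 + G))
k(f) = f² (k(f) = f*f = f²)
√(k(-199) + F(C(-1))) = √((-199)² + 3*(20 - 6/(-1))/(159 + 6/(-1))) = √(39601 + 3*(20 - 6*(-1))/(159 + 6*(-1))) = √(39601 + 3*(20 - 1*(-6))/(159 - 6)) = √(39601 + 3*(20 + 6)/153) = √(39601 + 3*(1/153)*26) = √(39601 + 26/51) = √(2019677/51) = √103003527/51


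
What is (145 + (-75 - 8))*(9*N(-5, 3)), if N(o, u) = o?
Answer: -2790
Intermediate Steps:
(145 + (-75 - 8))*(9*N(-5, 3)) = (145 + (-75 - 8))*(9*(-5)) = (145 - 83)*(-45) = 62*(-45) = -2790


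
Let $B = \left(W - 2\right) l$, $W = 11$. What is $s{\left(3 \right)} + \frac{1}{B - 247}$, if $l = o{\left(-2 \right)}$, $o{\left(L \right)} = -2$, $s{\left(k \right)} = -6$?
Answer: $- \frac{1591}{265} \approx -6.0038$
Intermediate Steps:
$l = -2$
$B = -18$ ($B = \left(11 - 2\right) \left(-2\right) = 9 \left(-2\right) = -18$)
$s{\left(3 \right)} + \frac{1}{B - 247} = -6 + \frac{1}{-18 - 247} = -6 + \frac{1}{-265} = -6 - \frac{1}{265} = - \frac{1591}{265}$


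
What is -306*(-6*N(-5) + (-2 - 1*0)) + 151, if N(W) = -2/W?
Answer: 7487/5 ≈ 1497.4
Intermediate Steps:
-306*(-6*N(-5) + (-2 - 1*0)) + 151 = -306*(-(-12)/(-5) + (-2 - 1*0)) + 151 = -306*(-(-12)*(-1)/5 + (-2 + 0)) + 151 = -306*(-6*2/5 - 2) + 151 = -306*(-12/5 - 2) + 151 = -306*(-22/5) + 151 = 6732/5 + 151 = 7487/5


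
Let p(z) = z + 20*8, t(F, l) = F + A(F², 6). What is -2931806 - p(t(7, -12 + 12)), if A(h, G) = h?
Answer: -2932022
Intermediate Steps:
t(F, l) = F + F²
p(z) = 160 + z (p(z) = z + 160 = 160 + z)
-2931806 - p(t(7, -12 + 12)) = -2931806 - (160 + 7*(1 + 7)) = -2931806 - (160 + 7*8) = -2931806 - (160 + 56) = -2931806 - 1*216 = -2931806 - 216 = -2932022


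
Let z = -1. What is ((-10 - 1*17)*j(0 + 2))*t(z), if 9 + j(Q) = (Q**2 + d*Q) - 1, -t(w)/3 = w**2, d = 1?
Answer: -324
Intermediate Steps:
t(w) = -3*w**2
j(Q) = -10 + Q + Q**2 (j(Q) = -9 + ((Q**2 + 1*Q) - 1) = -9 + ((Q**2 + Q) - 1) = -9 + ((Q + Q**2) - 1) = -9 + (-1 + Q + Q**2) = -10 + Q + Q**2)
((-10 - 1*17)*j(0 + 2))*t(z) = ((-10 - 1*17)*(-10 + (0 + 2) + (0 + 2)**2))*(-3*(-1)**2) = ((-10 - 17)*(-10 + 2 + 2**2))*(-3*1) = -27*(-10 + 2 + 4)*(-3) = -27*(-4)*(-3) = 108*(-3) = -324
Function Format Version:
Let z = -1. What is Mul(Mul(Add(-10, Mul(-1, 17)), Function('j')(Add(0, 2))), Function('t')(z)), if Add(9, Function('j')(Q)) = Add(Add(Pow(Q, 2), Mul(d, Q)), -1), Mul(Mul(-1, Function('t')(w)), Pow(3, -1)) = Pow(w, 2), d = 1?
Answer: -324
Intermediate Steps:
Function('t')(w) = Mul(-3, Pow(w, 2))
Function('j')(Q) = Add(-10, Q, Pow(Q, 2)) (Function('j')(Q) = Add(-9, Add(Add(Pow(Q, 2), Mul(1, Q)), -1)) = Add(-9, Add(Add(Pow(Q, 2), Q), -1)) = Add(-9, Add(Add(Q, Pow(Q, 2)), -1)) = Add(-9, Add(-1, Q, Pow(Q, 2))) = Add(-10, Q, Pow(Q, 2)))
Mul(Mul(Add(-10, Mul(-1, 17)), Function('j')(Add(0, 2))), Function('t')(z)) = Mul(Mul(Add(-10, Mul(-1, 17)), Add(-10, Add(0, 2), Pow(Add(0, 2), 2))), Mul(-3, Pow(-1, 2))) = Mul(Mul(Add(-10, -17), Add(-10, 2, Pow(2, 2))), Mul(-3, 1)) = Mul(Mul(-27, Add(-10, 2, 4)), -3) = Mul(Mul(-27, -4), -3) = Mul(108, -3) = -324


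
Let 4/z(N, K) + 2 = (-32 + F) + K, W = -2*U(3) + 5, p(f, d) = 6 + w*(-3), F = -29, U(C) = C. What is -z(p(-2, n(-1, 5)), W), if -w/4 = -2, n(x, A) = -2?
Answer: 1/16 ≈ 0.062500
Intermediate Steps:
w = 8 (w = -4*(-2) = 8)
p(f, d) = -18 (p(f, d) = 6 + 8*(-3) = 6 - 24 = -18)
W = -1 (W = -2*3 + 5 = -6 + 5 = -1)
z(N, K) = 4/(-63 + K) (z(N, K) = 4/(-2 + ((-32 - 29) + K)) = 4/(-2 + (-61 + K)) = 4/(-63 + K))
-z(p(-2, n(-1, 5)), W) = -4/(-63 - 1) = -4/(-64) = -4*(-1)/64 = -1*(-1/16) = 1/16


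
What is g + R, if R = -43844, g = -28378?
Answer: -72222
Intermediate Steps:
g + R = -28378 - 43844 = -72222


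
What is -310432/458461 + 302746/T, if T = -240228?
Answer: -106685846201/55067584554 ≈ -1.9374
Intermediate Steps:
-310432/458461 + 302746/T = -310432/458461 + 302746/(-240228) = -310432*1/458461 + 302746*(-1/240228) = -310432/458461 - 151373/120114 = -106685846201/55067584554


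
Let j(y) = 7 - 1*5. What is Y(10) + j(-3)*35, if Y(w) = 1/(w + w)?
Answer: 1401/20 ≈ 70.050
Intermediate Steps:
j(y) = 2 (j(y) = 7 - 5 = 2)
Y(w) = 1/(2*w)
Y(10) + j(-3)*35 = (½)/10 + 2*35 = (½)*(⅒) + 70 = 1/20 + 70 = 1401/20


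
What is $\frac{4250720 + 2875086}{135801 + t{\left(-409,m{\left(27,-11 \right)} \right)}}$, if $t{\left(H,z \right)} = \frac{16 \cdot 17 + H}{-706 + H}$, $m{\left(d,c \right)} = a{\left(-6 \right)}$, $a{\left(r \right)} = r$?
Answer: $\frac{3972636845}{75709126} \approx 52.472$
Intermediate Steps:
$m{\left(d,c \right)} = -6$
$t{\left(H,z \right)} = \frac{272 + H}{-706 + H}$
$\frac{4250720 + 2875086}{135801 + t{\left(-409,m{\left(27,-11 \right)} \right)}} = \frac{4250720 + 2875086}{135801 + \frac{272 - 409}{-706 - 409}} = \frac{7125806}{135801 + \frac{1}{-1115} \left(-137\right)} = \frac{7125806}{135801 - - \frac{137}{1115}} = \frac{7125806}{135801 + \frac{137}{1115}} = \frac{7125806}{\frac{151418252}{1115}} = 7125806 \cdot \frac{1115}{151418252} = \frac{3972636845}{75709126}$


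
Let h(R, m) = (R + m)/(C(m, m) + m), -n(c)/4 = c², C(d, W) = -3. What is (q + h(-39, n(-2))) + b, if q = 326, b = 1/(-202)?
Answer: 1262279/3838 ≈ 328.89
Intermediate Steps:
n(c) = -4*c²
h(R, m) = (R + m)/(-3 + m)
b = -1/202 ≈ -0.0049505
(q + h(-39, n(-2))) + b = (326 + (-39 - 4*(-2)²)/(-3 - 4*(-2)²)) - 1/202 = (326 + (-39 - 4*4)/(-3 - 4*4)) - 1/202 = (326 + (-39 - 16)/(-3 - 16)) - 1/202 = (326 - 55/(-19)) - 1/202 = (326 - 1/19*(-55)) - 1/202 = (326 + 55/19) - 1/202 = 6249/19 - 1/202 = 1262279/3838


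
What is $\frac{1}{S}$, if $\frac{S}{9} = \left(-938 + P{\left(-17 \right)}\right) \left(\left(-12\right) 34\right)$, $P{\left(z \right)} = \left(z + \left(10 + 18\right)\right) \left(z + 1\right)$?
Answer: $\frac{1}{4090608} \approx 2.4446 \cdot 10^{-7}$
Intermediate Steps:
$P{\left(z \right)} = \left(1 + z\right) \left(28 + z\right)$ ($P{\left(z \right)} = \left(z + 28\right) \left(1 + z\right) = \left(28 + z\right) \left(1 + z\right) = \left(1 + z\right) \left(28 + z\right)$)
$S = 4090608$ ($S = 9 \left(-938 + \left(28 + \left(-17\right)^{2} + 29 \left(-17\right)\right)\right) \left(\left(-12\right) 34\right) = 9 \left(-938 + \left(28 + 289 - 493\right)\right) \left(-408\right) = 9 \left(-938 - 176\right) \left(-408\right) = 9 \left(\left(-1114\right) \left(-408\right)\right) = 9 \cdot 454512 = 4090608$)
$\frac{1}{S} = \frac{1}{4090608}$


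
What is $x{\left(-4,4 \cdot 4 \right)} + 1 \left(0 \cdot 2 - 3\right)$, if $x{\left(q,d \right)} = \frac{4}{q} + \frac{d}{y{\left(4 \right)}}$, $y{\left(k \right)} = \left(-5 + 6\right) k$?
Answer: $0$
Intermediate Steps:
$y{\left(k \right)} = k$ ($y{\left(k \right)} = 1 k = k$)
$x{\left(q,d \right)} = \frac{4}{q} + \frac{d}{4}$
$x{\left(-4,4 \cdot 4 \right)} + 1 \left(0 \cdot 2 - 3\right) = \left(\frac{4}{-4} + \frac{4 \cdot 4}{4}\right) + 1 \left(0 \cdot 2 - 3\right) = \left(4 \left(- \frac{1}{4}\right) + \frac{1}{4} \cdot 16\right) + 1 \left(0 - 3\right) = \left(-1 + 4\right) + 1 \left(-3\right) = 3 - 3 = 0$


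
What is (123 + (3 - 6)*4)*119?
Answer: 13209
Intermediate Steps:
(123 + (3 - 6)*4)*119 = (123 - 3*4)*119 = (123 - 12)*119 = 111*119 = 13209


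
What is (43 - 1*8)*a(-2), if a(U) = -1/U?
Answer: 35/2 ≈ 17.500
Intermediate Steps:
(43 - 1*8)*a(-2) = (43 - 1*8)*(-1/(-2)) = (43 - 8)*(-1*(-½)) = 35*(½) = 35/2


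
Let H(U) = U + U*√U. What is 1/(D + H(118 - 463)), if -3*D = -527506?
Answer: 1579413/277541286466 + 3105*I*√345/277541286466 ≈ 5.6907e-6 + 2.078e-7*I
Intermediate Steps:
D = 527506/3 (D = -⅓*(-527506) = 527506/3 ≈ 1.7584e+5)
H(U) = U + U^(3/2)
1/(D + H(118 - 463)) = 1/(527506/3 + ((118 - 463) + (118 - 463)^(3/2))) = 1/(527506/3 + (-345 + (-345)^(3/2))) = 1/(527506/3 + (-345 - 345*I*√345)) = 1/(526471/3 - 345*I*√345)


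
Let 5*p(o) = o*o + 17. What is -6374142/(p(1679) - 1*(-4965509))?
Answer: -31870710/27646603 ≈ -1.1528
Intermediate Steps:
p(o) = 17/5 + o**2/5 (p(o) = (o*o + 17)/5 = (o**2 + 17)/5 = (17 + o**2)/5 = 17/5 + o**2/5)
-6374142/(p(1679) - 1*(-4965509)) = -6374142/((17/5 + (1/5)*1679**2) - 1*(-4965509)) = -6374142/((17/5 + (1/5)*2819041) + 4965509) = -6374142/((17/5 + 2819041/5) + 4965509) = -6374142/(2819058/5 + 4965509) = -6374142/27646603/5 = -6374142*5/27646603 = -31870710/27646603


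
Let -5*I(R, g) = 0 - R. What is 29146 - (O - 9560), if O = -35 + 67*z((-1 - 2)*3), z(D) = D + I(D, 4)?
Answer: 197323/5 ≈ 39465.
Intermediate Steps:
I(R, g) = R/5 (I(R, g) = -(0 - R)/5 = -(-1)*R/5 = R/5)
z(D) = 6*D/5 (z(D) = D + D/5 = 6*D/5)
O = -3793/5 (O = -35 + 67*(6*((-1 - 2)*3)/5) = -35 + 67*(6*(-3*3)/5) = -35 + 67*((6/5)*(-9)) = -35 + 67*(-54/5) = -35 - 3618/5 = -3793/5 ≈ -758.60)
29146 - (O - 9560) = 29146 - (-3793/5 - 9560) = 29146 - 1*(-51593/5) = 29146 + 51593/5 = 197323/5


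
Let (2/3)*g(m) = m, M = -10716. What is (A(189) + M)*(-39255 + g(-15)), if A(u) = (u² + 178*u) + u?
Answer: -2310930990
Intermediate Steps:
g(m) = 3*m/2
A(u) = u² + 179*u
(A(189) + M)*(-39255 + g(-15)) = (189*(179 + 189) - 10716)*(-39255 + (3/2)*(-15)) = (189*368 - 10716)*(-39255 - 45/2) = (69552 - 10716)*(-78555/2) = 58836*(-78555/2) = -2310930990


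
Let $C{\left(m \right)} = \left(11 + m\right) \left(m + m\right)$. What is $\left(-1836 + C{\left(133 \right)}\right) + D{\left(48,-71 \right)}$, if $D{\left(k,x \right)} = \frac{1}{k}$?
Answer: $\frac{1750465}{48} \approx 36468.0$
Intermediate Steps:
$C{\left(m \right)} = 2 m \left(11 + m\right)$ ($C{\left(m \right)} = \left(11 + m\right) 2 m = 2 m \left(11 + m\right)$)
$\left(-1836 + C{\left(133 \right)}\right) + D{\left(48,-71 \right)} = \left(-1836 + 2 \cdot 133 \left(11 + 133\right)\right) + \frac{1}{48} = \left(-1836 + 2 \cdot 133 \cdot 144\right) + \frac{1}{48} = \left(-1836 + 38304\right) + \frac{1}{48} = 36468 + \frac{1}{48} = \frac{1750465}{48}$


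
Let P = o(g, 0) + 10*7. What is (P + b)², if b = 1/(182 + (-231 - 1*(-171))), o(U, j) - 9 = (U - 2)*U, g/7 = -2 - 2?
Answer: 12570670161/14884 ≈ 8.4458e+5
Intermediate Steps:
g = -28 (g = 7*(-2 - 2) = 7*(-4) = -28)
o(U, j) = 9 + U*(-2 + U) (o(U, j) = 9 + (U - 2)*U = 9 + (-2 + U)*U = 9 + U*(-2 + U))
P = 919 (P = (9 + (-28)² - 2*(-28)) + 10*7 = (9 + 784 + 56) + 70 = 849 + 70 = 919)
b = 1/122 (b = 1/(182 + (-231 + 171)) = 1/(182 - 60) = 1/122 ≈ 0.0081967)
(P + b)² = (919 + 1/122)² = (112119/122)² = 12570670161/14884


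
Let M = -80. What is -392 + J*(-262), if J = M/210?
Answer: -6136/21 ≈ -292.19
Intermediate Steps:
J = -8/21 (J = -80/210 = -80*1/210 = -8/21 ≈ -0.38095)
-392 + J*(-262) = -392 - 8/21*(-262) = -392 + 2096/21 = -6136/21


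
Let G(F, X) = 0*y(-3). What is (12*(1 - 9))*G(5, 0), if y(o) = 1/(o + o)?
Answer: 0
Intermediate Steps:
y(o) = 1/(2*o)
G(F, X) = 0 (G(F, X) = 0*((½)/(-3)) = 0*((½)*(-⅓)) = 0*(-⅙) = 0)
(12*(1 - 9))*G(5, 0) = (12*(1 - 9))*0 = (12*(-8))*0 = -96*0 = 0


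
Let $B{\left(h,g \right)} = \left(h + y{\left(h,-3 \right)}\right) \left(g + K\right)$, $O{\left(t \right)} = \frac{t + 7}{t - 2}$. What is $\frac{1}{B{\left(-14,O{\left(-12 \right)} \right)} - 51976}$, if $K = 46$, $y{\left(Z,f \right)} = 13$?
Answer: $- \frac{14}{728313} \approx -1.9222 \cdot 10^{-5}$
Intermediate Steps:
$O{\left(t \right)} = \frac{7 + t}{-2 + t}$
$B{\left(h,g \right)} = \left(13 + h\right) \left(46 + g\right)$ ($B{\left(h,g \right)} = \left(h + 13\right) \left(g + 46\right) = \left(13 + h\right) \left(46 + g\right)$)
$\frac{1}{B{\left(-14,O{\left(-12 \right)} \right)} - 51976} = \frac{1}{\left(598 + 13 \frac{7 - 12}{-2 - 12} + 46 \left(-14\right) + \frac{7 - 12}{-2 - 12} \left(-14\right)\right) - 51976} = \frac{1}{\left(598 + 13 \frac{1}{-14} \left(-5\right) - 644 + \frac{1}{-14} \left(-5\right) \left(-14\right)\right) - 51976} = \frac{1}{\left(598 + 13 \left(\left(- \frac{1}{14}\right) \left(-5\right)\right) - 644 + \left(- \frac{1}{14}\right) \left(-5\right) \left(-14\right)\right) - 51976} = \frac{1}{\left(598 + 13 \cdot \frac{5}{14} - 644 + \frac{5}{14} \left(-14\right)\right) - 51976} = \frac{1}{\left(598 + \frac{65}{14} - 644 - 5\right) - 51976} = \frac{1}{- \frac{649}{14} - 51976} = \frac{1}{- \frac{728313}{14}} = - \frac{14}{728313}$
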